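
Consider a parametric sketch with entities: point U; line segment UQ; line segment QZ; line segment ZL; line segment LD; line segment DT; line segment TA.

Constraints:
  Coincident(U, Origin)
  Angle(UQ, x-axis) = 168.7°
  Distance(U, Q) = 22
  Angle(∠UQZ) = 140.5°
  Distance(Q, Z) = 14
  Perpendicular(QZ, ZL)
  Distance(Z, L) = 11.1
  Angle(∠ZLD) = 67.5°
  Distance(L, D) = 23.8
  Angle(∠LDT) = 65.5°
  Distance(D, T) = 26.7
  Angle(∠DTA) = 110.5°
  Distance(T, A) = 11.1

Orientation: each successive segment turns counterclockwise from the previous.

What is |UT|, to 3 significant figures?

41.5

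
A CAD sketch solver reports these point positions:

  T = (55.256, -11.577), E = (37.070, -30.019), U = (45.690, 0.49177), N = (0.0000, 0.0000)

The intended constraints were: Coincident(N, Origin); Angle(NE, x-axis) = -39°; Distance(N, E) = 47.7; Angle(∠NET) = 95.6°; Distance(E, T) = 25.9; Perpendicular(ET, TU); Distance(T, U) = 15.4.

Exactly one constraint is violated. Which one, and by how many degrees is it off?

Perpendicular(ET, TU) — off by 7.00°.

N = (0.00, 0.00) ✓; NE at -39.00° ✓; |NE| = 47.70 ✓; ∠NET = 95.60° ✓; |ET| = 25.90 ✓; ∠(ET, TU) = 83.00° ✗; |TU| = 15.40 ✓.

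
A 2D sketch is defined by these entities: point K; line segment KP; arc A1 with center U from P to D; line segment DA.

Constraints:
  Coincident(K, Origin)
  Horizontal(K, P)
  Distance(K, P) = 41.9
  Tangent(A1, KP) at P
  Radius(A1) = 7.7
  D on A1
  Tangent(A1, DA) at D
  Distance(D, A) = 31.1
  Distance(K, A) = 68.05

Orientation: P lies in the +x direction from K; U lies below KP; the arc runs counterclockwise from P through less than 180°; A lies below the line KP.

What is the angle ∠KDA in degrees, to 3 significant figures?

154°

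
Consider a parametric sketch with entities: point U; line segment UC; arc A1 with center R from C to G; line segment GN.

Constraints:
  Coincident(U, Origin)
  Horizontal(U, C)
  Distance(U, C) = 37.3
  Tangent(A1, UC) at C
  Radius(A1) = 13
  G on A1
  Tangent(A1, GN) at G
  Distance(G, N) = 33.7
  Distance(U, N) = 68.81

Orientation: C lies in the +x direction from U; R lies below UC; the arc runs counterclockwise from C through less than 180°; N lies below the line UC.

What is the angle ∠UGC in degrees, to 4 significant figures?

75.41°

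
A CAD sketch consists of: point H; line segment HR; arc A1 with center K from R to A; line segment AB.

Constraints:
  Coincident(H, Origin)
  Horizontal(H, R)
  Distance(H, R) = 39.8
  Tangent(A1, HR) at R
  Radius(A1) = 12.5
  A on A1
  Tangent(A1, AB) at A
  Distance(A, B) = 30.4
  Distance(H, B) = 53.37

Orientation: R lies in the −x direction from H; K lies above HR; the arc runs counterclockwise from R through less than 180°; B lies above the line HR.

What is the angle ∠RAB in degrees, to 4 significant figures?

132.3°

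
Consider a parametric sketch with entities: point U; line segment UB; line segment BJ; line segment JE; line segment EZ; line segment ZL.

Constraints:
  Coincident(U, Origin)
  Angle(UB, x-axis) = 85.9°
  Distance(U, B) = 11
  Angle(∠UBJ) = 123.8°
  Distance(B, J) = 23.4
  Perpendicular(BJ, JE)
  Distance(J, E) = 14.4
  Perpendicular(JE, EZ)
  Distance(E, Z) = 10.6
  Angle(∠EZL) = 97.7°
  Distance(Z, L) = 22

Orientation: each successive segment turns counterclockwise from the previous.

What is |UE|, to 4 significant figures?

29.98

U is at the origin; UB runs at 85.9° with length 11.0, so B = (0.7865, 10.97). ∠UBJ = 123.8° gives BJ at 142.1° from the x-axis; with |BJ| = 23.4, J = (-17.68, 25.35). The perpendicularity gives JE at right angles to BJ, so JE runs at -127.9°; with |JE| = 14.4, E = (-26.52, 13.98). Then |UE| = |E − U| = 29.98.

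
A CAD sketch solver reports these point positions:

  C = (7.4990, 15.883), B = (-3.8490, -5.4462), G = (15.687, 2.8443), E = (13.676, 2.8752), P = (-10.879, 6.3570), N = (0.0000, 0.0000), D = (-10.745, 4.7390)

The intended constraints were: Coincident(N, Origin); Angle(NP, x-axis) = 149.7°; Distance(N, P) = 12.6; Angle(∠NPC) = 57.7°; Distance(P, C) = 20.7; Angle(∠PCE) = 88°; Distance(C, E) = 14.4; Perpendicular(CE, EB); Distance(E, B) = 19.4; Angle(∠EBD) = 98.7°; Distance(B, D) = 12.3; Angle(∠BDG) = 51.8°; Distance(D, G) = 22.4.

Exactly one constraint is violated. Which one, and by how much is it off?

Distance(D, G) = 22.4 — off by 4.10.

N = (0.00, 0.00) ✓; NP at 149.7° ✓; |NP| = 12.60 ✓; ∠NPC = 57.70° ✓; |PC| = 20.70 ✓; ∠PCE = 88.00° ✓; |CE| = 14.40 ✓; ∠(CE, EB) = 90.00° ✓; |EB| = 19.40 ✓; ∠EBD = 98.70° ✓; |BD| = 12.30 ✓; ∠BDG = 51.80° ✓; |DG| = 26.50 ✗.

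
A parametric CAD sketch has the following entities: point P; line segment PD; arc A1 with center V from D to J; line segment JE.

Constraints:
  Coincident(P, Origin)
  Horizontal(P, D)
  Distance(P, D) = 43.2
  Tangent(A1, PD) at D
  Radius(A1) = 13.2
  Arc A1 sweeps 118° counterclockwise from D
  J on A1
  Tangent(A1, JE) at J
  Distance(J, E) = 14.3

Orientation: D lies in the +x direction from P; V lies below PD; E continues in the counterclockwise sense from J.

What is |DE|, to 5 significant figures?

32.402

On A1, D sits at bearing 90° from V; a 118° counterclockwise sweep puts J at bearing 208°, so J = V + 13.2·(cos 208°, sin 208°) = (31.545, -19.397). The tangent condition forces VJ to be normal to JE, so JE runs along (−sin 208°, cos 208°); with |JE| = 14.3, E = (38.259, -32.023). Then |DE| = |E − D| = 32.402.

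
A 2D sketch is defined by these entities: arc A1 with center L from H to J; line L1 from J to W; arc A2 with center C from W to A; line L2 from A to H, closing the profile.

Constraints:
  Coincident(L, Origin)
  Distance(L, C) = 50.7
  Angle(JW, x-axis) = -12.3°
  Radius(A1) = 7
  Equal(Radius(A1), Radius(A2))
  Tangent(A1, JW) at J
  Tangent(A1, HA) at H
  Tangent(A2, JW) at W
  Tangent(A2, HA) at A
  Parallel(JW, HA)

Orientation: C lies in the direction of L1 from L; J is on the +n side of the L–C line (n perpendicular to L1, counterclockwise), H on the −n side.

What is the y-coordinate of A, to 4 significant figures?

-17.64

The slot axis is L1's direction at -12.3°, so u = (cos -12.3°, sin -12.3°) = (0.9770, -0.2130) and n = (−sin -12.3°, cos -12.3°) = (0.2130, 0.9770). L is at the origin and C lies 50.7 along u from L, so C = 50.7·u = (49.54, -10.80). Tangency of A1 to both parallel lines with radius 7.0 puts J and H at L ± 7.0·n: J = (1.491, 6.839), H = (-1.491, -6.839). Equal radii place W and A the same way about C: W = C + 7.0·n = (51.03, -3.961), A = C − 7.0·n = (48.04, -17.64). So A.y = -17.64.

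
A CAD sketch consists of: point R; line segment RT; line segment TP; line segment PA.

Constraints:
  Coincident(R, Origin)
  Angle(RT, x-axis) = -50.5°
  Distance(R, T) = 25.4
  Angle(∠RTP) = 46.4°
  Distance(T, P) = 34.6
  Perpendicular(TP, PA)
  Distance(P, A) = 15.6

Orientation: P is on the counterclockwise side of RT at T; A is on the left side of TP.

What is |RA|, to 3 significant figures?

17.3

R is at the origin; RT runs at -50.5° with length 25.4, so T = 25.4·(cos -50.5°, sin -50.5°) = (16.2, -19.6). ∠RTP = 46.4°, so TP runs at -50.5° + (180° − 46.4°) = 83.1° from the x-axis; with |TP| = 34.6, P = T + 34.6·(cos 83.1°, sin 83.1°) = (20.3, 14.8). TP is perpendicular to PA; with |PA| = 15.6 on the left of TP, A = P + 15.6·(-0.993, 0.120) = (4.83, 16.6). Then |RA| = |A − R| = 17.3.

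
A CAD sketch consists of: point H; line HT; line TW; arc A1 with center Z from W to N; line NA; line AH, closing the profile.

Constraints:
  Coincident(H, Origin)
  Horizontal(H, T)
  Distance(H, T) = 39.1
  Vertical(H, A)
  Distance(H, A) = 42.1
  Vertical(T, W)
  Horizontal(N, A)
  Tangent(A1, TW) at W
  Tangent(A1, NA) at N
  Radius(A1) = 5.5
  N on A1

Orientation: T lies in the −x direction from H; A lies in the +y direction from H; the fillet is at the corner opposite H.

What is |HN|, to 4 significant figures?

53.86

H is at the origin; H and T share the same y with |HT| = 39.1 and T on the −x side, so T = (-39.10, 0.000). H and A share the same x with |HA| = 42.1 and A on the +y side, so A = (0.000, 42.10). The virtual corner opposite H is at (-39.10, 42.10). Since A1 is tangent to TW there, ZW ⟂ TW and since A1 is tangent to NA there, ZN ⟂ NA, with radius 5.5, so the center Z sits 5.5 in from both sides at Z = (-33.60, 36.60). That places the tangent points at W = (-39.10, 36.60) on TW and N = (-33.60, 42.10) on NA. Then |HN| = |N − H| = 53.86.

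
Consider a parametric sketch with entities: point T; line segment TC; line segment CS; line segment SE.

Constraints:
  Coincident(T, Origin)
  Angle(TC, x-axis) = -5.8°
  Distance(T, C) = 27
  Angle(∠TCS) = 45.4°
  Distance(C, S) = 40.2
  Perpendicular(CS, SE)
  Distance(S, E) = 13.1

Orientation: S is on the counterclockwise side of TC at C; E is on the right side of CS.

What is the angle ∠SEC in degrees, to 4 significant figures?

71.95°

T is at the origin; TC runs at -5.8° with length 27.0, so C = 27.0·(cos -5.8°, sin -5.8°) = (26.86, -2.729). ∠TCS = 45.4°, so CS runs at -5.8° + (180° − 45.4°) = 128.8° from the x-axis; with |CS| = 40.2, S = C + 40.2·(cos 128.8°, sin 128.8°) = (1.672, 28.60). CS ⟂ SE; with |SE| = 13.1 on the right of CS, E = S + 13.1·(0.7793, 0.6266) = (11.88, 36.81). Then cos ∠SEC = ES·EC / (|ES||EC|), giving 71.95°.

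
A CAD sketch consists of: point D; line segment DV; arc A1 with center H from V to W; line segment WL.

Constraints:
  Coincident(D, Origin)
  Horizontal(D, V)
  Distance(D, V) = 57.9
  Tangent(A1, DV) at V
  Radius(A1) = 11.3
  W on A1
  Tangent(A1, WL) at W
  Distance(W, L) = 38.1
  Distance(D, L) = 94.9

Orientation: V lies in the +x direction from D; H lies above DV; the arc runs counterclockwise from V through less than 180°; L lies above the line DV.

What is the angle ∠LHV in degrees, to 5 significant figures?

133.72°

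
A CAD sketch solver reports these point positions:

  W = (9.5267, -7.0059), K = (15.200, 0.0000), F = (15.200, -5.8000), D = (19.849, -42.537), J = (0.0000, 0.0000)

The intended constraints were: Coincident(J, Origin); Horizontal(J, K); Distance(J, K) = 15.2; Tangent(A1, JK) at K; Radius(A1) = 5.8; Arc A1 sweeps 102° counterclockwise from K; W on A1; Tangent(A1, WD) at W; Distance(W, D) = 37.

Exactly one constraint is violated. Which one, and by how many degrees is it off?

Tangent(A1, WD) at W — off by 4.20°.

J = (0.00, 0.00) ✓; J.y = 0.00, K.y = 0.00 ✓; |JK| = 15.20 ✓; ∠(FK, KJ) = 90.00° ✓; |FK| = 5.800 ✓; bearing(F→W) − bearing(F→K) = 102.0° ✓; |FW| = 5.800 ✓; ∠(FW, WD) = 85.80° ✗; |WD| = 37.00 ✓.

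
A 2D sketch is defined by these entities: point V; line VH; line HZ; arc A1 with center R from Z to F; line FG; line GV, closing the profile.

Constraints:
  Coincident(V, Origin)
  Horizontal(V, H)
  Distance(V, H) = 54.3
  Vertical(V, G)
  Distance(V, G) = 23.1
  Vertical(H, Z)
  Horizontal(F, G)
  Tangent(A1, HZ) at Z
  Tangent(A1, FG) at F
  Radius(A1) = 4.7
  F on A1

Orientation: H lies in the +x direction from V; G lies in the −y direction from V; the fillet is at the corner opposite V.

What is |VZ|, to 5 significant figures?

57.333

V is at the origin; VH is horizontal with |VH| = 54.3 and H on the +x side, so H = (54.300, 0.0000). V and G share the same x with |VG| = 23.1 and G on the −y side, so G = (0.0000, -23.100). The virtual corner opposite V is at (54.300, -23.100). The tangent condition forces RZ to be normal to HZ and since A1 is tangent to FG there, RF ⟂ FG, with radius 4.7, so the center R sits 4.7 in from both sides at R = (49.600, -18.400). That places the tangent points at Z = (54.300, -18.400) on HZ and F = (49.600, -23.100) on FG. Then |VZ| = |Z − V| = 57.333.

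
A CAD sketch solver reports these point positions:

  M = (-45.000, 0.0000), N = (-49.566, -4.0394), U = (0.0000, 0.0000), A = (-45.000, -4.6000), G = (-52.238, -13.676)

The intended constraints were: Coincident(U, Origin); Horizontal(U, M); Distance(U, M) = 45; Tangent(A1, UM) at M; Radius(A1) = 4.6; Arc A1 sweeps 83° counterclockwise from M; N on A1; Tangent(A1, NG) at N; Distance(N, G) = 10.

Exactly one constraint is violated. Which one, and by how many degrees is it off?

Tangent(A1, NG) at N — off by 8.50°.

U = (0.00, 0.00) ✓; U.y = 0.00, M.y = 0.00 ✓; |UM| = 45.00 ✓; ∠(AM, MU) = 90.00° ✓; |AM| = 4.600 ✓; bearing(A→N) − bearing(A→M) = 83.00° ✓; |AN| = 4.600 ✓; ∠(AN, NG) = 98.50° ✗; |NG| = 10.00 ✓.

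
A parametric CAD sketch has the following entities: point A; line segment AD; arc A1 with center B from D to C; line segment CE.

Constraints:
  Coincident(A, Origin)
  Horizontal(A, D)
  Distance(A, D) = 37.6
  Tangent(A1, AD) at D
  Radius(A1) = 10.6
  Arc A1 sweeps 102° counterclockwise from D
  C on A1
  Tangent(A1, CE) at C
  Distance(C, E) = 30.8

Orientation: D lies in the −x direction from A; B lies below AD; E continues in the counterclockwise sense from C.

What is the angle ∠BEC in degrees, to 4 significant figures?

18.99°

A is at the origin; A and D share the same y with |AD| = 37.6 and D on the −x side, so D = (-37.60, 0.000). Tangency of A1 to AD means the radius BD is perpendicular to AD, so B = D + (0, -10.6) = (-37.60, -10.60). On A1, D sits at bearing 90° from B; a 102° counterclockwise sweep puts C at bearing 192°, so C = B + 10.6·(cos 192°, sin 192°) = (-47.97, -12.80). Since A1 is tangent to CE there, BC ⟂ CE, so CE runs along (−sin 192°, cos 192°); with |CE| = 30.8, E = (-41.56, -42.93). Then cos ∠BEC = EB·EC / (|EB||EC|), giving 18.99°.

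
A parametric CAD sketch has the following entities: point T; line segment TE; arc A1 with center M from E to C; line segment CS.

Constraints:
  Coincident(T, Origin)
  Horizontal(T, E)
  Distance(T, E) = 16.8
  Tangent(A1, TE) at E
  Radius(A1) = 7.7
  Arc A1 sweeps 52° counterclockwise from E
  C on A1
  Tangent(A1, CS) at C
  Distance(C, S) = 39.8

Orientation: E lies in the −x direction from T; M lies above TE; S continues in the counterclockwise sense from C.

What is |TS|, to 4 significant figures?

36.98

T is at the origin; T and E share the same y with |TE| = 16.8 and E on the −x side, so E = (-16.80, 0.000). A1 meets TE tangentially, so ME is at right angles to TE, so M = E + (0, 7.7) = (-16.80, 7.700). On A1, E sits at bearing -90° from M; a 52° counterclockwise sweep puts C at bearing -38°, so C = M + 7.7·(cos -38°, sin -38°) = (-10.73, 2.959). The tangent condition forces MC to be normal to CS, so CS runs along (−sin -38°, cos -38°); with |CS| = 39.8, S = (13.77, 34.32). Then |TS| = |S − T| = 36.98.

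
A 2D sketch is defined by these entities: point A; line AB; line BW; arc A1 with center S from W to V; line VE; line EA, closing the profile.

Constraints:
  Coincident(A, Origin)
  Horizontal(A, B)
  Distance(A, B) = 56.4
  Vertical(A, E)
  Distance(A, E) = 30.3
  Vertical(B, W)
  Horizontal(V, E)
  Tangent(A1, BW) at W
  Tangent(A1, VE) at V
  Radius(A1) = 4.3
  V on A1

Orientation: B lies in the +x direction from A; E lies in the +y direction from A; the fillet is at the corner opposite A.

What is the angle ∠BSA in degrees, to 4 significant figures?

72.87°

AE is vertical with |AE| = 30.3 and E on the +y side, so E = (0.000, 30.30). The virtual corner opposite A is at (56.40, 30.30). A1 meets BW tangentially, so SW is at right angles to BW and since A1 is tangent to VE there, SV ⟂ VE, with radius 4.3, so the center S sits 4.3 in from both sides at S = (52.10, 26.00). Then cos ∠BSA = SB·SA / (|SB||SA|), giving 72.87°.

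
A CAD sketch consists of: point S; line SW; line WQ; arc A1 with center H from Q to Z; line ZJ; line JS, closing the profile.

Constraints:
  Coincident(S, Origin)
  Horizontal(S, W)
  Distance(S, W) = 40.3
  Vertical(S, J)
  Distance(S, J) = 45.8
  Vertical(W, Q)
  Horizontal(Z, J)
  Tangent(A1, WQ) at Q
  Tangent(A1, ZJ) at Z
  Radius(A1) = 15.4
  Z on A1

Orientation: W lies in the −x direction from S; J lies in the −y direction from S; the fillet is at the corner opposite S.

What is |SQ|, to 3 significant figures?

50.5

S is at the origin; SW is horizontal with |SW| = 40.3 and W on the −x side, so W = (-40.3, 0.00). SJ is vertical with |SJ| = 45.8 and J on the −y side, so J = (0.00, -45.8). The virtual corner opposite S is at (-40.3, -45.8). The tangent condition forces HQ to be normal to WQ and since A1 is tangent to ZJ there, HZ ⟂ ZJ, with radius 15.4, so the center H sits 15.4 in from both sides at H = (-24.9, -30.4). That places the tangent points at Q = (-40.3, -30.4) on WQ and Z = (-24.9, -45.8) on ZJ. Then |SQ| = |Q − S| = 50.5.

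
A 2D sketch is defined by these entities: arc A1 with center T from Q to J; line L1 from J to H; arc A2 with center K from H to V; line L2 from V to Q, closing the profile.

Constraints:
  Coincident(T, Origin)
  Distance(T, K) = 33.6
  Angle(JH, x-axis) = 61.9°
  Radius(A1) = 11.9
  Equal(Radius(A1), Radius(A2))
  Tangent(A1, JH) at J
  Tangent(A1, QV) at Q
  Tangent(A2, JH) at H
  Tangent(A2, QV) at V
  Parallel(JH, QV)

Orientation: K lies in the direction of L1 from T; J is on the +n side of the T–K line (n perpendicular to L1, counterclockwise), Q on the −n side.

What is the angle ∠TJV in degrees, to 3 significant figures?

54.7°

Tangency of A1 to both parallel lines with radius 11.9 puts J and Q at T ± 11.9·n: J = (-10.5, 5.61), Q = (10.5, -5.61). Equal radii place H and V the same way about K: H = K + 11.9·n = (5.33, 35.2), V = K − 11.9·n = (26.3, 24.0). Then cos ∠TJV = JT·JV / (|JT||JV|), giving 54.7°.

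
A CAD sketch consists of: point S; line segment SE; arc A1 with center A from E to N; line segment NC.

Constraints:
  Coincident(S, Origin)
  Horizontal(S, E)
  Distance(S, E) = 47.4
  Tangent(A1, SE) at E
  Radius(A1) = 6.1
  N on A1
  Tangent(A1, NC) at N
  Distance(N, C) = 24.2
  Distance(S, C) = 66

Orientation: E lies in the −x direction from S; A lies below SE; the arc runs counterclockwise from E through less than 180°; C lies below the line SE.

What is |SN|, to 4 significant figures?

53.45

Checks: S = (0.00, 0.00) ✓; |AN| = 6.100 ✓; ∠(AN, NC) = 90.00° ✓; |NC| = 24.20 ✓; |SC| = 66.00 ✓.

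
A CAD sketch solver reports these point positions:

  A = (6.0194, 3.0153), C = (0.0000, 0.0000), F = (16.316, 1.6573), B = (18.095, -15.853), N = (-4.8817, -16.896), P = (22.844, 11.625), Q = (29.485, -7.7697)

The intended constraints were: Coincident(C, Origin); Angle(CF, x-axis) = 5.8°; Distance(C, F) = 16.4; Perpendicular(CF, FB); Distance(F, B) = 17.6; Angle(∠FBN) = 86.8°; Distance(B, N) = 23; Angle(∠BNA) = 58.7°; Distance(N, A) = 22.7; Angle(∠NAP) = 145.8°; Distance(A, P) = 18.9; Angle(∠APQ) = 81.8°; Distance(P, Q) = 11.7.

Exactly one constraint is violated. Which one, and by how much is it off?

Distance(P, Q) = 11.7 — off by 8.80.

C = (0.00, 0.00) ✓; CF at 5.800° ✓; |CF| = 16.40 ✓; ∠(CF, FB) = 90.00° ✓; |FB| = 17.60 ✓; ∠FBN = 86.80° ✓; |BN| = 23.00 ✓; ∠BNA = 58.70° ✓; |NA| = 22.70 ✓; ∠NAP = 145.8° ✓; |AP| = 18.90 ✓; ∠APQ = 81.80° ✓; |PQ| = 20.50 ✗.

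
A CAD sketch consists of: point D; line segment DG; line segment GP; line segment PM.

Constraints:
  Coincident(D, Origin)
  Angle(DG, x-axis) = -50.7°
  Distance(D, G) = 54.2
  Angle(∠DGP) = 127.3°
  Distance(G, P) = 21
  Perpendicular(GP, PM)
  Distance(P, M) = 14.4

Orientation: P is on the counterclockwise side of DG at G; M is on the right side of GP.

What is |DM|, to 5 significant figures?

78.786

∠DGP = 127.3°, so GP runs at -50.7° + (180° − 127.3°) = 2.0000° from the x-axis; with |GP| = 21.0, P = G + 21.0·(cos 2.0000°, sin 2.0000°) = (55.316, -41.209). GP ⟂ PM; with |PM| = 14.4 on the right of GP, M = P + 14.4·(0.034899, -0.99939) = (55.819, -55.600). Then |DM| = |M − D| = 78.786.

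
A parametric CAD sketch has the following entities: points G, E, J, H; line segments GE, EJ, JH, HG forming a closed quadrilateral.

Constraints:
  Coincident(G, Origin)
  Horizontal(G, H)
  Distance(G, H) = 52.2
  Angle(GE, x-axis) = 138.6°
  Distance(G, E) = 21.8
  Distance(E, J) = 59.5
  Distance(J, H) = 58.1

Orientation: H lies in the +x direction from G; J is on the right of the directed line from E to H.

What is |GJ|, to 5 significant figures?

40.343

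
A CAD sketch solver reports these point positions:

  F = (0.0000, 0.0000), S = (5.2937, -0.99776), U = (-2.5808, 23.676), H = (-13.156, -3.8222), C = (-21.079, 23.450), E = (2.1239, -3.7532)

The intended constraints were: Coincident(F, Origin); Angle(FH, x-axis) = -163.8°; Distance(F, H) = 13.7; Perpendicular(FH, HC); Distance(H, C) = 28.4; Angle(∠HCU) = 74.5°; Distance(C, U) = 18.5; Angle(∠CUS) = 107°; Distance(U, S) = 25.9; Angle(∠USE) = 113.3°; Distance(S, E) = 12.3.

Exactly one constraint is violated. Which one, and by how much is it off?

Distance(S, E) = 12.3 — off by 8.10.

F = (0.00, 0.00) ✓; FH at -163.8° ✓; |FH| = 13.70 ✓; ∠(FH, HC) = 90.00° ✓; |HC| = 28.40 ✓; ∠HCU = 74.50° ✓; |CU| = 18.50 ✓; ∠CUS = 107.0° ✓; |US| = 25.90 ✓; ∠USE = 113.3° ✓; |SE| = 4.200 ✗.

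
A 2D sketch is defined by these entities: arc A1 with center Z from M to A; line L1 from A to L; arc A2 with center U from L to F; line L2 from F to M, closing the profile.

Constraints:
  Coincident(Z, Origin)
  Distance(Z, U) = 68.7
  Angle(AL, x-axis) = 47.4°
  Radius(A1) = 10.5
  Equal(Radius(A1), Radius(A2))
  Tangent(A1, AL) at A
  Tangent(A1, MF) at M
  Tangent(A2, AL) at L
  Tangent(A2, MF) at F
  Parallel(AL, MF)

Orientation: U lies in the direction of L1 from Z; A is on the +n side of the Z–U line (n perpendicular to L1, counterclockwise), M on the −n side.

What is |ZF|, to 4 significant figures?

69.50

The slot axis is L1's direction at 47.4°, so u = (cos 47.4°, sin 47.4°) = (0.6769, 0.7361) and n = (−sin 47.4°, cos 47.4°) = (-0.7361, 0.6769). Z is at the origin and U lies 68.7 along u from Z, so U = 68.7·u = (46.50, 50.57). Tangency of A1 to both parallel lines with radius 10.5 puts A and M at Z ± 10.5·n: A = (-7.729, 7.107), M = (7.729, -7.107). Equal radii place L and F the same way about U: L = U + 10.5·n = (38.77, 57.68), F = U − 10.5·n = (54.23, 43.46). Then |ZF| = |F − Z| = 69.50.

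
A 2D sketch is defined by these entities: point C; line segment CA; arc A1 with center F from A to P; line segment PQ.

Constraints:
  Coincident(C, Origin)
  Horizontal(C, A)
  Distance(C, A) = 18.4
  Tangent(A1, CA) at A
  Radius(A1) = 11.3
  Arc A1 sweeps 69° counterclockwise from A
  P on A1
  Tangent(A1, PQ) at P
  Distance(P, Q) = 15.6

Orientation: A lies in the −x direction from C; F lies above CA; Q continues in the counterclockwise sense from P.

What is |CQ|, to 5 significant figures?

21.931

C is at the origin; CA is horizontal with |CA| = 18.4 and A on the −x side, so A = (-18.400, 0.0000). Tangency of A1 to CA means the radius FA is perpendicular to CA, so F = A + (0, 11.3) = (-18.400, 11.300). On A1, A sits at bearing -90° from F; a 69° counterclockwise sweep puts P at bearing -21°, so P = F + 11.3·(cos -21°, sin -21°) = (-7.8505, 7.2504). Since A1 is tangent to PQ there, FP ⟂ PQ, so PQ runs along (−sin -21°, cos -21°); with |PQ| = 15.6, Q = (-2.2600, 21.814). Then |CQ| = |Q − C| = 21.931.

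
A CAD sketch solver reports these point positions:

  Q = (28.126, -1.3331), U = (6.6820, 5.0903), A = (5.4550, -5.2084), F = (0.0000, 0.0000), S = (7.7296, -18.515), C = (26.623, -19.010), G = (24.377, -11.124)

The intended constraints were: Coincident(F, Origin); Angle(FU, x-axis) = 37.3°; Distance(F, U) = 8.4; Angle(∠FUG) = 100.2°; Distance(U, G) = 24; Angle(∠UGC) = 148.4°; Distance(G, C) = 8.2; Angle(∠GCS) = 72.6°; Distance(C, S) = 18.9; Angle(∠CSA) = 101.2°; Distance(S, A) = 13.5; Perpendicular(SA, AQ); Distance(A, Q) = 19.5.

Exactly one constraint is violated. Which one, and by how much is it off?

Distance(A, Q) = 19.5 — off by 3.50.

F = (0.00, 0.00) ✓; FU at 37.30° ✓; |FU| = 8.400 ✓; ∠FUG = 100.2° ✓; |UG| = 24.00 ✓; ∠UGC = 148.4° ✓; |GC| = 8.200 ✓; ∠GCS = 72.60° ✓; |CS| = 18.90 ✓; ∠CSA = 101.2° ✓; |SA| = 13.50 ✓; ∠(SA, AQ) = 90.00° ✓; |AQ| = 23.00 ✗.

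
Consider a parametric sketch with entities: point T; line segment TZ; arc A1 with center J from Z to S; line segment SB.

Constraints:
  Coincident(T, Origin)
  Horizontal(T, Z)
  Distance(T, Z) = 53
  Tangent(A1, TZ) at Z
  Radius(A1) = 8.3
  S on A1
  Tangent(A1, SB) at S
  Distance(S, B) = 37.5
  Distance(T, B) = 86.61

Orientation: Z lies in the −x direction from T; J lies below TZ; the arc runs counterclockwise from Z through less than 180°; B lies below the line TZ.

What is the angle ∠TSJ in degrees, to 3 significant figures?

32.6°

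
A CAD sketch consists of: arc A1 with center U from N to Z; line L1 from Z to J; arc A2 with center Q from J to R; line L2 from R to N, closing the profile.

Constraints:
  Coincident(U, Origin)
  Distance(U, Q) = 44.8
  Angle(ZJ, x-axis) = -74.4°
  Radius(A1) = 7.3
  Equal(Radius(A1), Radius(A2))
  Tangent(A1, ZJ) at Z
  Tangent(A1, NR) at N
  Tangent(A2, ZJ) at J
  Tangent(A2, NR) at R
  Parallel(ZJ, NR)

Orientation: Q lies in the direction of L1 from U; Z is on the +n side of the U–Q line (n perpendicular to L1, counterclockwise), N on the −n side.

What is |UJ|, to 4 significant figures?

45.39

Tangency of A1 to both parallel lines with radius 7.3 puts Z and N at U ± 7.3·n: Z = (7.031, 1.963), N = (-7.031, -1.963). Equal radii place J and R the same way about Q: J = Q + 7.3·n = (19.08, -41.19), R = Q − 7.3·n = (5.017, -45.11). Then |UJ| = |J − U| = 45.39.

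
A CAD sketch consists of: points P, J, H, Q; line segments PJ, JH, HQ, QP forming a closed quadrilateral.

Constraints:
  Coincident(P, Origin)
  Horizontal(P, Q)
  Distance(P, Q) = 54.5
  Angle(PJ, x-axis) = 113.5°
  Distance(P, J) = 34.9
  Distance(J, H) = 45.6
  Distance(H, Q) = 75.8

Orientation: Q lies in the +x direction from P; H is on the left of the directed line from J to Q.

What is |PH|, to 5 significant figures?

67.844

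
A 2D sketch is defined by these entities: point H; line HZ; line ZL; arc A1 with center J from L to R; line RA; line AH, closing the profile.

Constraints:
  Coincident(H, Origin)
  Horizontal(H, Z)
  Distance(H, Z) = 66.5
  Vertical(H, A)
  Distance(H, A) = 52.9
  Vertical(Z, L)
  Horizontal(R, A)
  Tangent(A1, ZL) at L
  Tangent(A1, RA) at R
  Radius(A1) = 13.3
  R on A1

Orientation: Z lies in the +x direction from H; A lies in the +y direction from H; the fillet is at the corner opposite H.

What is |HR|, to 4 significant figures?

75.02

H is at the origin; H and Z share the same y with |HZ| = 66.5 and Z on the +x side, so Z = (66.50, 0.000). H and A share the same x with |HA| = 52.9 and A on the +y side, so A = (0.000, 52.90). The virtual corner opposite H is at (66.50, 52.90). The tangent condition forces JL to be normal to ZL and since A1 is tangent to RA there, JR ⟂ RA, with radius 13.3, so the center J sits 13.3 in from both sides at J = (53.20, 39.60). That places the tangent points at L = (66.50, 39.60) on ZL and R = (53.20, 52.90) on RA. Then |HR| = |R − H| = 75.02.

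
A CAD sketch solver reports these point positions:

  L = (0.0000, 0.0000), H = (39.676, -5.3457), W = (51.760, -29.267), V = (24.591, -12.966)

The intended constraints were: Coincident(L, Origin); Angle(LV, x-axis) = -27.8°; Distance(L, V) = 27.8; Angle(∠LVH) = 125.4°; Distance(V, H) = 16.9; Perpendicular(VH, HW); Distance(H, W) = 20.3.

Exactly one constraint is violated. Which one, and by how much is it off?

Distance(H, W) = 20.3 — off by 6.50.

L = (0.00, 0.00) ✓; LV at -27.80° ✓; |LV| = 27.80 ✓; ∠LVH = 125.4° ✓; |VH| = 16.90 ✓; ∠(VH, HW) = 90.00° ✓; |HW| = 26.80 ✗.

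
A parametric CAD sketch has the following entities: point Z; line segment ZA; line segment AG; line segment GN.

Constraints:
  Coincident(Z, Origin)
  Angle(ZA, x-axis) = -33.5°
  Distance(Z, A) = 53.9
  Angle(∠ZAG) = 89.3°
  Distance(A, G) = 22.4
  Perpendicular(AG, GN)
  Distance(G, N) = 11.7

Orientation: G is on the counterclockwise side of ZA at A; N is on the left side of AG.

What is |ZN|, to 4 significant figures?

47.47

∠ZAG = 89.3°, so AG runs at -33.5° + (180° − 89.3°) = 57.20° from the x-axis; with |AG| = 22.4, G = A + 22.4·(cos 57.20°, sin 57.20°) = (57.08, -10.92). AG is perpendicular to GN; with |GN| = 11.7 on the left of AG, N = G + 11.7·(-0.8406, 0.5417) = (47.25, -4.583). Then |ZN| = |N − Z| = 47.47.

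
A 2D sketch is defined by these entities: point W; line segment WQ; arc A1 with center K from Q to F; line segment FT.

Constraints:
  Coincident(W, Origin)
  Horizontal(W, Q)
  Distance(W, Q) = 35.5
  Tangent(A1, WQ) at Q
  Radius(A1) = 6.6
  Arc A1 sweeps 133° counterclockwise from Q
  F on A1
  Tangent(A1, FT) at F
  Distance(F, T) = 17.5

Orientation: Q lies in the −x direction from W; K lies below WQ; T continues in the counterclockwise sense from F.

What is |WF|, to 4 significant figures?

41.83

W is at the origin; W and Q share the same y with |WQ| = 35.5 and Q on the −x side, so Q = (-35.50, 0.000). The tangent condition forces KQ to be normal to WQ, so K = Q + (0, -6.6) = (-35.50, -6.600). On A1, Q sits at bearing 90° from K; a 133° counterclockwise sweep puts F at bearing 223°, so F = K + 6.6·(cos 223°, sin 223°) = (-40.33, -11.10). Then |WF| = |F − W| = 41.83.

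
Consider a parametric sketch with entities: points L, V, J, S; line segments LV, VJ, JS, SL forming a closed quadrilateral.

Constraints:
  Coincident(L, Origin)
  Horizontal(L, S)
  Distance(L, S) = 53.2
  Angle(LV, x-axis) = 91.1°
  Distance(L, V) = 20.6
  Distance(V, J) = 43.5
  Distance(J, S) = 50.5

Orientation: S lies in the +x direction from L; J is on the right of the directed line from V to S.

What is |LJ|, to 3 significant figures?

23.5

L is at the origin; LS is horizontal with |LS| = 53.2 and S in +x, so S = (53.2, 0). LV runs at 91.1° with |LV| = 20.6, so V = (-0.395, 20.6). J is determined by |VJ| = 43.5 and |JS| = 50.5 together: it lies at the intersection of circle(V, 43.5) and circle(S, 50.5). With |VS| = 57.4, the foot of the radical line on VS is 23.0 from V and the perpendicular offset is √(43.5² − 23.0²) = 36.9. Taking the right-of-VS solution: J = (7.80, -22.1).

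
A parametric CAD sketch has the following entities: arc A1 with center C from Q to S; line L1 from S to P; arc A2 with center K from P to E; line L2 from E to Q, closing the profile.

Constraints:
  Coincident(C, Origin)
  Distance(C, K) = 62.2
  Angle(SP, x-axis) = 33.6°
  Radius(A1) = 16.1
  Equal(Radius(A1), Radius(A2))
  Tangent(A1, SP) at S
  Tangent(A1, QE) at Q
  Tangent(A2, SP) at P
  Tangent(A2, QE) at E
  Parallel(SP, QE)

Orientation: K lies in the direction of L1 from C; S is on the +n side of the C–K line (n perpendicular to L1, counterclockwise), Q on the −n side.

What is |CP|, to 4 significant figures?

64.25

The slot axis is L1's direction at 33.6°, so u = (cos 33.6°, sin 33.6°) = (0.8329, 0.5534) and n = (−sin 33.6°, cos 33.6°) = (-0.5534, 0.8329). C is at the origin and K lies 62.2 along u from C, so K = 62.2·u = (51.81, 34.42). Tangency of A1 to both parallel lines with radius 16.1 puts S and Q at C ± 16.1·n: S = (-8.910, 13.41), Q = (8.910, -13.41). Equal radii place P and E the same way about K: P = K + 16.1·n = (42.90, 47.83), E = K − 16.1·n = (60.72, 21.01). Then |CP| = |P − C| = 64.25.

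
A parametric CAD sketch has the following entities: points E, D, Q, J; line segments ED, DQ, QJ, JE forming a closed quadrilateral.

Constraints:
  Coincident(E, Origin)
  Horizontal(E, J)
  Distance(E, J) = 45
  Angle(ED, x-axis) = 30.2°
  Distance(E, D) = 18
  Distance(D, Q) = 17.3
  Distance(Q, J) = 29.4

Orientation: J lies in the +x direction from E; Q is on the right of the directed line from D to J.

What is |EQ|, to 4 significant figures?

18.67

E is at the origin; EJ is horizontal with |EJ| = 45.0 and J in +x, so J = (45.0, 0). ED runs at 30.2° with |ED| = 18.0, so D = (15.56, 9.054). Q is determined by |DQ| = 17.3 and |QJ| = 29.4 together: it lies at the intersection of circle(D, 17.3) and circle(J, 29.4). With |DJ| = 30.80, the foot of the radical line on DJ is 6.230 from D and the perpendicular offset is √(17.3² − 6.230²) = 16.14. Taking the right-of-DJ solution: Q = (16.77, -8.203).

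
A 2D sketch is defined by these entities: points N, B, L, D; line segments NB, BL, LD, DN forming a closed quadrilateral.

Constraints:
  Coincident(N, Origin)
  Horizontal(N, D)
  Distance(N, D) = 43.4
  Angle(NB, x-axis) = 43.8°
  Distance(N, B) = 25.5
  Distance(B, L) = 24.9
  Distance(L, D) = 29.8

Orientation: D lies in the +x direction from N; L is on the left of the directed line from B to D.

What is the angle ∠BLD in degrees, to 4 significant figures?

67.34°

Checks: |BL| = 24.90 ✓; |LD| = 29.80 ✓.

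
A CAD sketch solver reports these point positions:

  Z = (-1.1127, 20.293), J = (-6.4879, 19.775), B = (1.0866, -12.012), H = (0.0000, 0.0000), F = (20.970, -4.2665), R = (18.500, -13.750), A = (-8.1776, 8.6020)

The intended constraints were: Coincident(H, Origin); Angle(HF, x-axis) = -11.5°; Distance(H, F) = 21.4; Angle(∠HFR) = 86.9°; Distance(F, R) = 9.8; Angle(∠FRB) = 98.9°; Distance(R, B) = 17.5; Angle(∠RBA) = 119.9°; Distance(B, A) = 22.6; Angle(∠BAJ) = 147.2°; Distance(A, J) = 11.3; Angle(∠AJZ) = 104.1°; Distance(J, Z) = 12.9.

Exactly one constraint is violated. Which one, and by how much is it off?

Distance(J, Z) = 12.9 — off by 7.50.

H = (0.00, 0.00) ✓; HF at -11.50° ✓; |HF| = 21.40 ✓; ∠HFR = 86.90° ✓; |FR| = 9.800 ✓; ∠FRB = 98.90° ✓; |RB| = 17.50 ✓; ∠RBA = 119.9° ✓; |BA| = 22.60 ✓; ∠BAJ = 147.2° ✓; |AJ| = 11.30 ✓; ∠AJZ = 104.1° ✓; |JZ| = 5.400 ✗.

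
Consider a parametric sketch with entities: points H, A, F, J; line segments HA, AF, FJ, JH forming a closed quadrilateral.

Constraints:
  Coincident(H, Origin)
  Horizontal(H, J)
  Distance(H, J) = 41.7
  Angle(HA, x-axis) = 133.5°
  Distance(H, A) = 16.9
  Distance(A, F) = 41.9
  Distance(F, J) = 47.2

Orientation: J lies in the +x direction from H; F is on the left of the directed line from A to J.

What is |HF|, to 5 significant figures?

45.230

Checks: |AF| = 41.90 ✓; |FJ| = 47.20 ✓.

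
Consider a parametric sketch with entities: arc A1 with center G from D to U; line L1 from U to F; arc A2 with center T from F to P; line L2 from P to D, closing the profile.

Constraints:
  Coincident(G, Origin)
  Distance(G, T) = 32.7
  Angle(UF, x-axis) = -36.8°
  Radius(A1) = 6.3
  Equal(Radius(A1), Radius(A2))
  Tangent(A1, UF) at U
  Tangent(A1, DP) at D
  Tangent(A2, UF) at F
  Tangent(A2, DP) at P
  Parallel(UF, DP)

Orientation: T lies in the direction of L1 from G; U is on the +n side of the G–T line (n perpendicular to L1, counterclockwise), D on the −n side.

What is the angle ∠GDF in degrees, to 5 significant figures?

68.927°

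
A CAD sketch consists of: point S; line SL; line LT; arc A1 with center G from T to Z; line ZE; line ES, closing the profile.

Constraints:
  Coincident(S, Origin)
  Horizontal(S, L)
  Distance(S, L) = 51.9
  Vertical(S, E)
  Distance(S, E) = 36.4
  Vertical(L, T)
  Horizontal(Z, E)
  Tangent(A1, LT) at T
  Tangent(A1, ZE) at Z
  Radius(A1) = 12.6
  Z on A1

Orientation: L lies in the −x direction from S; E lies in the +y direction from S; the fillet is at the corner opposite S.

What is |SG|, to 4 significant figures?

45.94

S is at the origin; S and L share the same y with |SL| = 51.9 and L on the −x side, so L = (-51.90, 0.000). SE is vertical with |SE| = 36.4 and E on the +y side, so E = (0.000, 36.40). The virtual corner opposite S is at (-51.90, 36.40). Tangency of A1 to LT means the radius GT is perpendicular to LT and A1 meets ZE tangentially, so GZ is at right angles to ZE, with radius 12.6, so the center G sits 12.6 in from both sides at G = (-39.30, 23.80). Then |SG| = |G − S| = 45.94.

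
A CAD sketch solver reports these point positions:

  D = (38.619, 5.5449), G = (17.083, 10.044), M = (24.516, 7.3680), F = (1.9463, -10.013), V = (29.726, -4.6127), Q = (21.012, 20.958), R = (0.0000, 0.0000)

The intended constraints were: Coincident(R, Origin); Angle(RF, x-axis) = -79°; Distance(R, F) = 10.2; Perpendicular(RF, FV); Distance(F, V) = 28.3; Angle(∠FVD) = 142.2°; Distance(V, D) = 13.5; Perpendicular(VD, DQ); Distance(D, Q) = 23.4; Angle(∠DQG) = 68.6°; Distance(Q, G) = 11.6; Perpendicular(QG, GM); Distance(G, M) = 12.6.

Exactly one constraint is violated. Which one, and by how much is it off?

Distance(G, M) = 12.6 — off by 4.70.

R = (0.00, 0.00) ✓; RF at -79.00° ✓; |RF| = 10.20 ✓; ∠(RF, FV) = 90.00° ✓; |FV| = 28.30 ✓; ∠FVD = 142.2° ✓; |VD| = 13.50 ✓; ∠(VD, DQ) = 90.00° ✓; |DQ| = 23.40 ✓; ∠DQG = 68.60° ✓; |QG| = 11.60 ✓; ∠(QG, GM) = 90.00° ✓; |GM| = 7.900 ✗.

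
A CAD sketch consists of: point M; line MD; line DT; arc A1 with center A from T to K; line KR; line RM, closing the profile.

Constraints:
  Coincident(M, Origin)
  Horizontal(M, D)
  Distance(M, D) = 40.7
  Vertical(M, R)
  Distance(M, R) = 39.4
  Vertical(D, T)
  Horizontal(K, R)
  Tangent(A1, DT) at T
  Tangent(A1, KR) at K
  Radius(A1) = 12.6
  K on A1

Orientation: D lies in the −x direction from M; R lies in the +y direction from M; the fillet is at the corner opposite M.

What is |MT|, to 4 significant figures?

48.73

M is at the origin; MD is horizontal with |MD| = 40.7 and D on the −x side, so D = (-40.70, 0.000). MR is vertical with |MR| = 39.4 and R on the +y side, so R = (0.000, 39.40). The virtual corner opposite M is at (-40.70, 39.40). A1 meets DT tangentially, so AT is at right angles to DT and tangency of A1 to KR means the radius AK is perpendicular to KR, with radius 12.6, so the center A sits 12.6 in from both sides at A = (-28.10, 26.80). That places the tangent points at T = (-40.70, 26.80) on DT and K = (-28.10, 39.40) on KR. Then |MT| = |T − M| = 48.73.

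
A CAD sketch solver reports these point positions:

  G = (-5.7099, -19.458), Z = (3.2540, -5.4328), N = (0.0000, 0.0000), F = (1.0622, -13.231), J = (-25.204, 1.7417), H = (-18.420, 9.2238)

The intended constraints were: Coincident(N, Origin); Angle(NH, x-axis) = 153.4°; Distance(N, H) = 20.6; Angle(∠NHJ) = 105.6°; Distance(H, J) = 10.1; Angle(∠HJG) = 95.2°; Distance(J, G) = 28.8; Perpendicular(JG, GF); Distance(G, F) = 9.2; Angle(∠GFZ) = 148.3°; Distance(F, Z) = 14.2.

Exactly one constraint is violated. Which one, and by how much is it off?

Distance(F, Z) = 14.2 — off by 6.10.

N = (0.00, 0.00) ✓; NH at 153.4° ✓; |NH| = 20.60 ✓; ∠NHJ = 105.6° ✓; |HJ| = 10.10 ✓; ∠HJG = 95.20° ✓; |JG| = 28.80 ✓; ∠(JG, GF) = 90.00° ✓; |GF| = 9.200 ✓; ∠GFZ = 148.3° ✓; |FZ| = 8.100 ✗.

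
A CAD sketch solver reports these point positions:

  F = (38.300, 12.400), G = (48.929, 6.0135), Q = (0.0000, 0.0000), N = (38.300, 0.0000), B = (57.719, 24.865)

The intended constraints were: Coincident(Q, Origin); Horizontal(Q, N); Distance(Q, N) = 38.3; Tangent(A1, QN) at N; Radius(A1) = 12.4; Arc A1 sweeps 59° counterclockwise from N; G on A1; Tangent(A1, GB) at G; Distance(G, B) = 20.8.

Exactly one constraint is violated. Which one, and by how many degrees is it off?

Tangent(A1, GB) at G — off by 6.00°.

Q = (0.00, 0.00) ✓; Q.y = 0.00, N.y = 0.00 ✓; |QN| = 38.30 ✓; ∠(FN, NQ) = 90.00° ✓; |FN| = 12.40 ✓; bearing(F→G) − bearing(F→N) = 59.00° ✓; |FG| = 12.40 ✓; ∠(FG, GB) = 84.00° ✗; |GB| = 20.80 ✓.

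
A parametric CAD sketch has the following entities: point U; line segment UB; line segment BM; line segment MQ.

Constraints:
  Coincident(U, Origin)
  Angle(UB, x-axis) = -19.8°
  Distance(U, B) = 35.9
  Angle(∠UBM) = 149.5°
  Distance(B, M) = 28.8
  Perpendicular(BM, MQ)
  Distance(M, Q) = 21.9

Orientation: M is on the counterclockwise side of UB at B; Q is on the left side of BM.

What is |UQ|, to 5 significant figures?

59.846

U is at the origin; UB runs at -19.8° with length 35.9, so B = 35.9·(cos -19.8°, sin -19.8°) = (33.778, -12.161). ∠UBM = 149.5°, so BM runs at -19.8° + (180° − 149.5°) = 10.700° from the x-axis; with |BM| = 28.8, M = B + 28.8·(cos 10.700°, sin 10.700°) = (62.077, -6.8135). BM ⟂ MQ; with |MQ| = 21.9 on the left of BM, Q = M + 21.9·(-0.18567, 0.98261) = (58.011, 14.706). Then |UQ| = |Q − U| = 59.846.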